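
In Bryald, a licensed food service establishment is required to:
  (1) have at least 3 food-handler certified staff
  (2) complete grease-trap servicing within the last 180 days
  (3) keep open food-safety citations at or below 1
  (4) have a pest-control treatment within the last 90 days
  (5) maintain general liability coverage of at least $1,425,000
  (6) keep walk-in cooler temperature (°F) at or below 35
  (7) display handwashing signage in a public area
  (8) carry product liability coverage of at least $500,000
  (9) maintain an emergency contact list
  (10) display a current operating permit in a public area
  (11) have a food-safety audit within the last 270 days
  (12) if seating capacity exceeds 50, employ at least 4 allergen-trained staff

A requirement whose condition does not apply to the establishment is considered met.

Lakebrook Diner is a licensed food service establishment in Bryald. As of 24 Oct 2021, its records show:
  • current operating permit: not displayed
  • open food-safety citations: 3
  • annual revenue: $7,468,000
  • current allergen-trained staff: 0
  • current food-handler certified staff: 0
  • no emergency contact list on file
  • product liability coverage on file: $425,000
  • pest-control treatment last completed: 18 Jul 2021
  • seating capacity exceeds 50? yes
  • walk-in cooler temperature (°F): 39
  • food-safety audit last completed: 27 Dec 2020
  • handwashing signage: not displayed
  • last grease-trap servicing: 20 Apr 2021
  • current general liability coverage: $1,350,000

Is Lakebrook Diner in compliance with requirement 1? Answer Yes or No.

1. food-handler certified staff 0 < 3 → not met

No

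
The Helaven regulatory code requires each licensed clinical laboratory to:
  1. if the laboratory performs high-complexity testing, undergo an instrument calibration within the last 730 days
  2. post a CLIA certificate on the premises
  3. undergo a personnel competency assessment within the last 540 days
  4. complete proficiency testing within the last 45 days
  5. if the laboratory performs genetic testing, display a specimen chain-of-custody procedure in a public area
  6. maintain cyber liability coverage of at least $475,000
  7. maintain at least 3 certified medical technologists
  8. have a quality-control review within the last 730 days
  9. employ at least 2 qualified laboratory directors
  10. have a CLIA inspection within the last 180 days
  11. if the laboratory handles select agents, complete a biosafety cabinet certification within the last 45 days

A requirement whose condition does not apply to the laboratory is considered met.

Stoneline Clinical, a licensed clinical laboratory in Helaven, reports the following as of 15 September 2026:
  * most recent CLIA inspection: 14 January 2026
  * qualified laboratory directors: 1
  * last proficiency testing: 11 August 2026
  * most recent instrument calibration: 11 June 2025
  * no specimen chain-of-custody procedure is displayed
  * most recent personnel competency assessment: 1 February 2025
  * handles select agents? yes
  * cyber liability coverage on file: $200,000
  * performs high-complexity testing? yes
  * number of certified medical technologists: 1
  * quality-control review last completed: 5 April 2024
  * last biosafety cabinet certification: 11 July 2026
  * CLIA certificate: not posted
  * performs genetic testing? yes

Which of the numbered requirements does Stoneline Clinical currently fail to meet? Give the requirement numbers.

2, 3, 5, 6, 7, 8, 9, 10, 11

1. condition 'performs high-complexity testing' holds; instrument calibration 461 days ago vs limit 730 → met
2. CLIA certificate absent → not met
3. personnel competency assessment 591 days ago vs limit 540 → not met
4. proficiency testing 35 days ago vs limit 45 → met
5. condition 'performs genetic testing' holds; specimen chain-of-custody procedure absent → not met
6. cyber liability coverage $200,000 < $475,000 → not met
7. certified medical technologists 1 < 3 → not met
8. quality-control review 893 days ago vs limit 730 → not met
9. qualified laboratory directors 1 < 2 → not met
10. CLIA inspection 244 days ago vs limit 180 → not met
11. condition 'handles select agents' holds; biosafety cabinet certification 66 days ago vs limit 45 → not met
Not met: 2, 3, 5, 6, 7, 8, 9, 10, 11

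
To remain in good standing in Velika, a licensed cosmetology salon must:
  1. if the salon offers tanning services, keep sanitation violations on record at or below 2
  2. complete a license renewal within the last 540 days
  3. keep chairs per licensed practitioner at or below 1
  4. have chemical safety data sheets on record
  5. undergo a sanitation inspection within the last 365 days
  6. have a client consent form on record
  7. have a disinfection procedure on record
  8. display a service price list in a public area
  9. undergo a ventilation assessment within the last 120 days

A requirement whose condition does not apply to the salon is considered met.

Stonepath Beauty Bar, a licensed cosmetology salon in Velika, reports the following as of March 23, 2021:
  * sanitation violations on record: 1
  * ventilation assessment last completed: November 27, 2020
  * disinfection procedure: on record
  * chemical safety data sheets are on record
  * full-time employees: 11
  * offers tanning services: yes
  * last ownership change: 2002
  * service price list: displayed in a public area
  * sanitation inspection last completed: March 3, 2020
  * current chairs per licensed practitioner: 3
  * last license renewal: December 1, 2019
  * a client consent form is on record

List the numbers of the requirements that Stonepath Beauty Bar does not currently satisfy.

1. condition 'offers tanning services' holds; sanitation violations on record 1 ≤ 2 → met
2. license renewal 478 days ago vs limit 540 → met
3. chairs per licensed practitioner 3 > 1 → not met
4. chemical safety data sheets present → met
5. sanitation inspection 385 days ago vs limit 365 → not met
6. client consent form present → met
7. disinfection procedure present → met
8. service price list present → met
9. ventilation assessment 116 days ago vs limit 120 → met
Not met: 3, 5

3, 5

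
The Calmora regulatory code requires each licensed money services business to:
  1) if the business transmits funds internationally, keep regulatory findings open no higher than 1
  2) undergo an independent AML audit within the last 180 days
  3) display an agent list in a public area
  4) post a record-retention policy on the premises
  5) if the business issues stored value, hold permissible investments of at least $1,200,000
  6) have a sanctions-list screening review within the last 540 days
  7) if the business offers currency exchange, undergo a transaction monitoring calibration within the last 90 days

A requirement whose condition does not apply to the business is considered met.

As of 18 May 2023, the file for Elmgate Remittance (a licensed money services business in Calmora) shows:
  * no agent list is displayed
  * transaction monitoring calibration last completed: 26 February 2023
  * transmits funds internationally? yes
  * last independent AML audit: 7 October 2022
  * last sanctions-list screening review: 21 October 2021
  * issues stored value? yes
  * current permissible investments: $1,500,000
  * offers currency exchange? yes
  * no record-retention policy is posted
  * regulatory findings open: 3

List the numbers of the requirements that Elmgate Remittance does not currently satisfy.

1, 2, 3, 4, 6

1. condition 'transmits funds internationally' holds; regulatory findings open 3 > 1 → not met
2. independent AML audit 223 days ago vs limit 180 → not met
3. agent list absent → not met
4. record-retention policy absent → not met
5. condition 'issues stored value' holds; permissible investments $1,500,000 ≥ $1,200,000 → met
6. sanctions-list screening review 574 days ago vs limit 540 → not met
7. condition 'offers currency exchange' holds; transaction monitoring calibration 81 days ago vs limit 90 → met
Not met: 1, 2, 3, 4, 6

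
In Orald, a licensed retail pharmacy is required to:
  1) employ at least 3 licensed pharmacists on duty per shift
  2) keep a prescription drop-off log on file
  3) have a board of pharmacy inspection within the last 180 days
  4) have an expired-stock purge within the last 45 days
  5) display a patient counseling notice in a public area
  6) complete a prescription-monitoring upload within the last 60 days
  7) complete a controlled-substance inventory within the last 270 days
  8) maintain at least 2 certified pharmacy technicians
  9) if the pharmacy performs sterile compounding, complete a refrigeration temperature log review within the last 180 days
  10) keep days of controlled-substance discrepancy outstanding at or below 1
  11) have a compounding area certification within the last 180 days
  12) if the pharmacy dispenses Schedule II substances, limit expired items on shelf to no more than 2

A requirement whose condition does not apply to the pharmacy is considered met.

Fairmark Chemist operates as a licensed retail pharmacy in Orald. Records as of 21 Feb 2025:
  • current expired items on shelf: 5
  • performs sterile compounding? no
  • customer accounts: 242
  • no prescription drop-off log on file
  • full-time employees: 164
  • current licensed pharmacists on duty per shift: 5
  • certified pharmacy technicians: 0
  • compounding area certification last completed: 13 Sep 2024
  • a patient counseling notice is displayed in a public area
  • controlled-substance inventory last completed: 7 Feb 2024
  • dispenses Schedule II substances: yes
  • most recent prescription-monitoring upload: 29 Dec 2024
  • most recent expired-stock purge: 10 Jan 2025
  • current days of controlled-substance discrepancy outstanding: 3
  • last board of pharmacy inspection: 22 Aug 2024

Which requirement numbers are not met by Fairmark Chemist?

1. licensed pharmacists on duty per shift 5 ≥ 3 → met
2. prescription drop-off log absent → not met
3. board of pharmacy inspection 183 days ago vs limit 180 → not met
4. expired-stock purge 42 days ago vs limit 45 → met
5. patient counseling notice present → met
6. prescription-monitoring upload 54 days ago vs limit 60 → met
7. controlled-substance inventory 380 days ago vs limit 270 → not met
8. certified pharmacy technicians 0 < 2 → not met
9. condition 'performs sterile compounding' does not hold → requirement n/a → met
10. days of controlled-substance discrepancy outstanding 3 > 1 → not met
11. compounding area certification 161 days ago vs limit 180 → met
12. condition 'dispenses Schedule II substances' holds; expired items on shelf 5 > 2 → not met
Not met: 2, 3, 7, 8, 10, 12

2, 3, 7, 8, 10, 12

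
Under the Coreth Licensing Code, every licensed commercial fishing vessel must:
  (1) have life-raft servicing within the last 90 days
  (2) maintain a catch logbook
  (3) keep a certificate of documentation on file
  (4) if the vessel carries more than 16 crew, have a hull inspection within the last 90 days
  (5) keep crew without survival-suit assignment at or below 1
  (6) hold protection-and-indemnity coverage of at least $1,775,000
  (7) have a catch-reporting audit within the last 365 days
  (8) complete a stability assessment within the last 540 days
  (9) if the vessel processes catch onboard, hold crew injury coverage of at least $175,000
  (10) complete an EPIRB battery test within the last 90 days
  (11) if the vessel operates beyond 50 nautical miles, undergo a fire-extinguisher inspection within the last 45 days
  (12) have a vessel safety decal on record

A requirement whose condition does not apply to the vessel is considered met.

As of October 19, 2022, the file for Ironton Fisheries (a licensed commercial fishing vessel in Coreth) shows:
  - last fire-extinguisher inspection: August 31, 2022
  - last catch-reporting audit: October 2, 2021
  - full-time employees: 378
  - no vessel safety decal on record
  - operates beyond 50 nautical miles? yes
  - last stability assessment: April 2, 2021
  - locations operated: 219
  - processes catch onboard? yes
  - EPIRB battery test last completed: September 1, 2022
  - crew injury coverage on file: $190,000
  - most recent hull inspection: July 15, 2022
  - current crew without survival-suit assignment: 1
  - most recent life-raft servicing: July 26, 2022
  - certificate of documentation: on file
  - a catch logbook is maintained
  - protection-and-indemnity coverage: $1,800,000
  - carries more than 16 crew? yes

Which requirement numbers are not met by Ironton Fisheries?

1. life-raft servicing 85 days ago vs limit 90 → met
2. catch logbook present → met
3. certificate of documentation present → met
4. condition 'carries more than 16 crew' holds; hull inspection 96 days ago vs limit 90 → not met
5. crew without survival-suit assignment 1 ≤ 1 → met
6. protection-and-indemnity coverage $1,800,000 ≥ $1,775,000 → met
7. catch-reporting audit 382 days ago vs limit 365 → not met
8. stability assessment 565 days ago vs limit 540 → not met
9. condition 'processes catch onboard' holds; crew injury coverage $190,000 ≥ $175,000 → met
10. EPIRB battery test 48 days ago vs limit 90 → met
11. condition 'operates beyond 50 nautical miles' holds; fire-extinguisher inspection 49 days ago vs limit 45 → not met
12. vessel safety decal absent → not met
Not met: 4, 7, 8, 11, 12

4, 7, 8, 11, 12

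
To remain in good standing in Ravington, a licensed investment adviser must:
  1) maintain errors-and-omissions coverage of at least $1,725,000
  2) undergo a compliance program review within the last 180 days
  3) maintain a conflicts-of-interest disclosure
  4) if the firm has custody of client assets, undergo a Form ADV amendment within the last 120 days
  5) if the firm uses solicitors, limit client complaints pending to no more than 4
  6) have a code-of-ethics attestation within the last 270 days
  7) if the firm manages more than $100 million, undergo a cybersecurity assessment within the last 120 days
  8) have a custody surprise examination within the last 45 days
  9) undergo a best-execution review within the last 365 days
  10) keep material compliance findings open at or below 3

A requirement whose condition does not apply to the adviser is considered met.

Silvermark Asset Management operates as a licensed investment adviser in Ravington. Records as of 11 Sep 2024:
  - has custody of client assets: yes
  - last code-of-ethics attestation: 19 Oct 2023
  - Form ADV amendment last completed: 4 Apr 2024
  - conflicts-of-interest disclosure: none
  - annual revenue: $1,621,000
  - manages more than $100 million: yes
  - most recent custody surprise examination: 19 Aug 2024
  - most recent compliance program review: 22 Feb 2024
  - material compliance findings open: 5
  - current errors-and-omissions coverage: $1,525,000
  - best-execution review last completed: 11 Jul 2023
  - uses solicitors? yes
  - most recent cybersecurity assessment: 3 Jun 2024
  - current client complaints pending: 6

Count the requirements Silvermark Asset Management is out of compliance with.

8

1. errors-and-omissions coverage $1,525,000 < $1,725,000 → not met
2. compliance program review 202 days ago vs limit 180 → not met
3. conflicts-of-interest disclosure absent → not met
4. condition 'has custody of client assets' holds; Form ADV amendment 160 days ago vs limit 120 → not met
5. condition 'uses solicitors' holds; client complaints pending 6 > 4 → not met
6. code-of-ethics attestation 328 days ago vs limit 270 → not met
7. condition 'manages more than $100 million' holds; cybersecurity assessment 100 days ago vs limit 120 → met
8. custody surprise examination 23 days ago vs limit 45 → met
9. best-execution review 428 days ago vs limit 365 → not met
10. material compliance findings open 5 > 3 → not met
Not met: 8 of 10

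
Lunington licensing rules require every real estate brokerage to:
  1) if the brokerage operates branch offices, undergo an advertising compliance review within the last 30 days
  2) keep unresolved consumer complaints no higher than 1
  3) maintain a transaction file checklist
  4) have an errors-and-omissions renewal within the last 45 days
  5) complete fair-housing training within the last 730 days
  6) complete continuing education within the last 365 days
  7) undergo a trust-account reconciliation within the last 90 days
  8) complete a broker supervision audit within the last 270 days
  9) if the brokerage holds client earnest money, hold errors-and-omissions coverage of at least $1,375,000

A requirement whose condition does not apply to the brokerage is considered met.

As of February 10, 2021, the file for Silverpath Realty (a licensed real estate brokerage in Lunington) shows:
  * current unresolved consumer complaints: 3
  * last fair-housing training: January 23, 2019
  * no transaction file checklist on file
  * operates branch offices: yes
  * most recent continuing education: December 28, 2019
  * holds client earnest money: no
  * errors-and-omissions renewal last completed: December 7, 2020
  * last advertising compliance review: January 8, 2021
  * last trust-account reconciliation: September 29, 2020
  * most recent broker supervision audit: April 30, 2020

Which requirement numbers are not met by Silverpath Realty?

1, 2, 3, 4, 5, 6, 7, 8

1. condition 'operates branch offices' holds; advertising compliance review 33 days ago vs limit 30 → not met
2. unresolved consumer complaints 3 > 1 → not met
3. transaction file checklist absent → not met
4. errors-and-omissions renewal 65 days ago vs limit 45 → not met
5. fair-housing training 749 days ago vs limit 730 → not met
6. continuing education 410 days ago vs limit 365 → not met
7. trust-account reconciliation 134 days ago vs limit 90 → not met
8. broker supervision audit 286 days ago vs limit 270 → not met
9. condition 'holds client earnest money' does not hold → requirement n/a → met
Not met: 1, 2, 3, 4, 5, 6, 7, 8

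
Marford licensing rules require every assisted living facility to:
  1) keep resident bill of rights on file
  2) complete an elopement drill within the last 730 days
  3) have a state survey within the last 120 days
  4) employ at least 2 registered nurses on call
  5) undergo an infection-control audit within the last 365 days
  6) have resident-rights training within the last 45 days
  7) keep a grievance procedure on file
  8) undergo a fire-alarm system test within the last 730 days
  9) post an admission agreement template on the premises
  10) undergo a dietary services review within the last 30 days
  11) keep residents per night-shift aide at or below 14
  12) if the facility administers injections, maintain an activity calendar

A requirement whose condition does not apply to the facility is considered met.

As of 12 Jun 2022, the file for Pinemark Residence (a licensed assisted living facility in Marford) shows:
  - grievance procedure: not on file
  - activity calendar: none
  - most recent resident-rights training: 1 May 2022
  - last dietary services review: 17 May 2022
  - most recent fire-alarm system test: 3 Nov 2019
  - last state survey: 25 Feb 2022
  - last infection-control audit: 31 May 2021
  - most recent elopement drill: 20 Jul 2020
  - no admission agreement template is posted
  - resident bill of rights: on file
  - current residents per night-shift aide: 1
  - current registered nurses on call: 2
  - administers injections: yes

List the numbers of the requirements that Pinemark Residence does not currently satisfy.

1. resident bill of rights present → met
2. elopement drill 692 days ago vs limit 730 → met
3. state survey 107 days ago vs limit 120 → met
4. registered nurses on call 2 ≥ 2 → met
5. infection-control audit 377 days ago vs limit 365 → not met
6. resident-rights training 42 days ago vs limit 45 → met
7. grievance procedure absent → not met
8. fire-alarm system test 952 days ago vs limit 730 → not met
9. admission agreement template absent → not met
10. dietary services review 26 days ago vs limit 30 → met
11. residents per night-shift aide 1 ≤ 14 → met
12. condition 'administers injections' holds; activity calendar absent → not met
Not met: 5, 7, 8, 9, 12

5, 7, 8, 9, 12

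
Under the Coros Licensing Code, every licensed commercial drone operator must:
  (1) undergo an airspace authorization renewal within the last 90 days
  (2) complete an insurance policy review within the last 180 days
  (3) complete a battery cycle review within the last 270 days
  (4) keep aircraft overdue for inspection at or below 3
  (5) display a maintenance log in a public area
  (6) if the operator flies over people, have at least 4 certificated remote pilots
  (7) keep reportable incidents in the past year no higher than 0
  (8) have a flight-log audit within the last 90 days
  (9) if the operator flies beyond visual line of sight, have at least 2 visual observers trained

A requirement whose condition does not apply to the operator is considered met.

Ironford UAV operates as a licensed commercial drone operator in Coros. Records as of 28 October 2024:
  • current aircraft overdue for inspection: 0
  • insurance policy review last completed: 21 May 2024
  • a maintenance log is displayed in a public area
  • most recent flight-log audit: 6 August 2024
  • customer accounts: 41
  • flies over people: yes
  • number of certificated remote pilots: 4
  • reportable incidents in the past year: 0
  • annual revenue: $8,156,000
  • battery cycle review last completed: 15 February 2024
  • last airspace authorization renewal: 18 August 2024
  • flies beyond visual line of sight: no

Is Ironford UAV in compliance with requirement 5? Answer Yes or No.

Yes

5. maintenance log present → met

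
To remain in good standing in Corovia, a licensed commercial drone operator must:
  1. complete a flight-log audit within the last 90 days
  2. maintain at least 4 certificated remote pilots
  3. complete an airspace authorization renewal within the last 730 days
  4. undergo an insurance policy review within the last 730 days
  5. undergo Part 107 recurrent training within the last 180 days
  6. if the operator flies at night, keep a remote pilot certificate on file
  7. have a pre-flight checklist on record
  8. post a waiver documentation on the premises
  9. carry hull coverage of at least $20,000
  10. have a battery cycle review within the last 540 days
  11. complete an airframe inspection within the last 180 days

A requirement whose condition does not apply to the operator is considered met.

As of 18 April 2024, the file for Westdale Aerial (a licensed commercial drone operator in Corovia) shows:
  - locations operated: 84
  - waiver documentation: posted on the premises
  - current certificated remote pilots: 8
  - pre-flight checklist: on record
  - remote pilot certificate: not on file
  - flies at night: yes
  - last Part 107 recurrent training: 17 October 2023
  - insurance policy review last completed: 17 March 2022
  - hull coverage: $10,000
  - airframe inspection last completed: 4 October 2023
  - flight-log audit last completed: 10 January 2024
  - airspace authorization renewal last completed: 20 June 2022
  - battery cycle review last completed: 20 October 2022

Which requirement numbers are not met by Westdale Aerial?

1. flight-log audit 99 days ago vs limit 90 → not met
2. certificated remote pilots 8 ≥ 4 → met
3. airspace authorization renewal 668 days ago vs limit 730 → met
4. insurance policy review 763 days ago vs limit 730 → not met
5. Part 107 recurrent training 184 days ago vs limit 180 → not met
6. condition 'flies at night' holds; remote pilot certificate absent → not met
7. pre-flight checklist present → met
8. waiver documentation present → met
9. hull coverage $10,000 < $20,000 → not met
10. battery cycle review 546 days ago vs limit 540 → not met
11. airframe inspection 197 days ago vs limit 180 → not met
Not met: 1, 4, 5, 6, 9, 10, 11

1, 4, 5, 6, 9, 10, 11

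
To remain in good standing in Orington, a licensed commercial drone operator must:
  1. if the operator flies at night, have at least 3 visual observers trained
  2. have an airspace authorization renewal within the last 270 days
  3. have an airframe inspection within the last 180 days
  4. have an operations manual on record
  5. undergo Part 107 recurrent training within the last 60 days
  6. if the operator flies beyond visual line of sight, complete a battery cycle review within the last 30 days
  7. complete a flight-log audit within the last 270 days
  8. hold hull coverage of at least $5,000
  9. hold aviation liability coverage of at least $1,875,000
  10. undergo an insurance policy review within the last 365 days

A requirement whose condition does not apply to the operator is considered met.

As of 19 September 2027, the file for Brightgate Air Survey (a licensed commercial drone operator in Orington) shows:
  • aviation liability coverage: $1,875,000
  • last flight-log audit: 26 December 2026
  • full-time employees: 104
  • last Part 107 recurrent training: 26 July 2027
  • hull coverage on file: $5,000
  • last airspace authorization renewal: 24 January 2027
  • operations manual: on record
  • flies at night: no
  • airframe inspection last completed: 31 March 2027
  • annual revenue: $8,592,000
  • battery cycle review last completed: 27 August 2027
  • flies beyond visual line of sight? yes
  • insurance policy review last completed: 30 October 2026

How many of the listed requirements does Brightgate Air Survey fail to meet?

0

1. condition 'flies at night' does not hold → requirement n/a → met
2. airspace authorization renewal 238 days ago vs limit 270 → met
3. airframe inspection 172 days ago vs limit 180 → met
4. operations manual present → met
5. Part 107 recurrent training 55 days ago vs limit 60 → met
6. condition 'flies beyond visual line of sight' holds; battery cycle review 23 days ago vs limit 30 → met
7. flight-log audit 267 days ago vs limit 270 → met
8. hull coverage $5,000 ≥ $5,000 → met
9. aviation liability coverage $1,875,000 ≥ $1,875,000 → met
10. insurance policy review 324 days ago vs limit 365 → met
Not met: 0 of 10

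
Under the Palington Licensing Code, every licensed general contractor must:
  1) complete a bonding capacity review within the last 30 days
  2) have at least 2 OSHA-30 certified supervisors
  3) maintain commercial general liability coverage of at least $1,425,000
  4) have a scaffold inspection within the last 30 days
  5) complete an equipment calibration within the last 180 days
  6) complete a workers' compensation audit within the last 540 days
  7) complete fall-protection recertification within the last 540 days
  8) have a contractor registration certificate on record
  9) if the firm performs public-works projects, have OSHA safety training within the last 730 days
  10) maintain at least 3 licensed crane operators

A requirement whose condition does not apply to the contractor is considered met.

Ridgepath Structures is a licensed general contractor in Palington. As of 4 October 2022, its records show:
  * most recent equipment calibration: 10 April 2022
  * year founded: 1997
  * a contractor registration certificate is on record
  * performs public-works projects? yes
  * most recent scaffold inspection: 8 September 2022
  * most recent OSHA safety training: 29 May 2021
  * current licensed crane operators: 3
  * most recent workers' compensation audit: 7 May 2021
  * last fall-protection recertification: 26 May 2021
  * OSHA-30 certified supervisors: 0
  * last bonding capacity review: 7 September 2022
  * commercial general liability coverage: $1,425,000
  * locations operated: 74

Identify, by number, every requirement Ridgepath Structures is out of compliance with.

2

1. bonding capacity review 27 days ago vs limit 30 → met
2. OSHA-30 certified supervisors 0 < 2 → not met
3. commercial general liability coverage $1,425,000 ≥ $1,425,000 → met
4. scaffold inspection 26 days ago vs limit 30 → met
5. equipment calibration 177 days ago vs limit 180 → met
6. workers' compensation audit 515 days ago vs limit 540 → met
7. fall-protection recertification 496 days ago vs limit 540 → met
8. contractor registration certificate present → met
9. condition 'performs public-works projects' holds; OSHA safety training 493 days ago vs limit 730 → met
10. licensed crane operators 3 ≥ 3 → met
Not met: 2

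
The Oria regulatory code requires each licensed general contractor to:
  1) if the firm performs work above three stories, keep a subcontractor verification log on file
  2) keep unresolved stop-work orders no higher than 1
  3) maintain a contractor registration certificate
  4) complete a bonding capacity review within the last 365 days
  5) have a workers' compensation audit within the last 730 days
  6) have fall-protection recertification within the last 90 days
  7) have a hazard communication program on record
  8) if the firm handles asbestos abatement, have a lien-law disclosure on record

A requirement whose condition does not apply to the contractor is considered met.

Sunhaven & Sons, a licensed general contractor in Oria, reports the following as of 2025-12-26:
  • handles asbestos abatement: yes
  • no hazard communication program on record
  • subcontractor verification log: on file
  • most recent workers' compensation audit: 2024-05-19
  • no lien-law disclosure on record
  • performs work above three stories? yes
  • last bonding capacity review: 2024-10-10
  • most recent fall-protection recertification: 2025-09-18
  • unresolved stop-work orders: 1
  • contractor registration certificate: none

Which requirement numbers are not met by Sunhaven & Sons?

1. condition 'performs work above three stories' holds; subcontractor verification log present → met
2. unresolved stop-work orders 1 ≤ 1 → met
3. contractor registration certificate absent → not met
4. bonding capacity review 442 days ago vs limit 365 → not met
5. workers' compensation audit 586 days ago vs limit 730 → met
6. fall-protection recertification 99 days ago vs limit 90 → not met
7. hazard communication program absent → not met
8. condition 'handles asbestos abatement' holds; lien-law disclosure absent → not met
Not met: 3, 4, 6, 7, 8

3, 4, 6, 7, 8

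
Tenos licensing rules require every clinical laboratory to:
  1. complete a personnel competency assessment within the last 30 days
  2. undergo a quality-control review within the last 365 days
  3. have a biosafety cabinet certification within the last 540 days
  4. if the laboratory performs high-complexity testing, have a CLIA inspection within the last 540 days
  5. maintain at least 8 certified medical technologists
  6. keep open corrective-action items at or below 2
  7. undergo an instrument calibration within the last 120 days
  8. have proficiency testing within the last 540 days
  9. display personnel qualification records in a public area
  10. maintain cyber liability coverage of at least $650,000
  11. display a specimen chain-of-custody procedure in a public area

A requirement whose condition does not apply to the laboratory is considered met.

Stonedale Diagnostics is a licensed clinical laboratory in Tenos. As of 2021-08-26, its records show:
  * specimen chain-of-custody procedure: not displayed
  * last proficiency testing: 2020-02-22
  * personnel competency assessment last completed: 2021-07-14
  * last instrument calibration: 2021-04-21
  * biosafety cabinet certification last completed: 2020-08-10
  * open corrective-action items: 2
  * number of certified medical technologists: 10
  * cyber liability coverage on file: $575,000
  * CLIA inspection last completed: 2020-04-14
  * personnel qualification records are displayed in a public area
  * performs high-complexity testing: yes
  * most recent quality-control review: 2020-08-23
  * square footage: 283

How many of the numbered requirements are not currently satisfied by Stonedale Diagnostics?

6

1. personnel competency assessment 43 days ago vs limit 30 → not met
2. quality-control review 368 days ago vs limit 365 → not met
3. biosafety cabinet certification 381 days ago vs limit 540 → met
4. condition 'performs high-complexity testing' holds; CLIA inspection 499 days ago vs limit 540 → met
5. certified medical technologists 10 ≥ 8 → met
6. open corrective-action items 2 ≤ 2 → met
7. instrument calibration 127 days ago vs limit 120 → not met
8. proficiency testing 551 days ago vs limit 540 → not met
9. personnel qualification records present → met
10. cyber liability coverage $575,000 < $650,000 → not met
11. specimen chain-of-custody procedure absent → not met
Not met: 6 of 11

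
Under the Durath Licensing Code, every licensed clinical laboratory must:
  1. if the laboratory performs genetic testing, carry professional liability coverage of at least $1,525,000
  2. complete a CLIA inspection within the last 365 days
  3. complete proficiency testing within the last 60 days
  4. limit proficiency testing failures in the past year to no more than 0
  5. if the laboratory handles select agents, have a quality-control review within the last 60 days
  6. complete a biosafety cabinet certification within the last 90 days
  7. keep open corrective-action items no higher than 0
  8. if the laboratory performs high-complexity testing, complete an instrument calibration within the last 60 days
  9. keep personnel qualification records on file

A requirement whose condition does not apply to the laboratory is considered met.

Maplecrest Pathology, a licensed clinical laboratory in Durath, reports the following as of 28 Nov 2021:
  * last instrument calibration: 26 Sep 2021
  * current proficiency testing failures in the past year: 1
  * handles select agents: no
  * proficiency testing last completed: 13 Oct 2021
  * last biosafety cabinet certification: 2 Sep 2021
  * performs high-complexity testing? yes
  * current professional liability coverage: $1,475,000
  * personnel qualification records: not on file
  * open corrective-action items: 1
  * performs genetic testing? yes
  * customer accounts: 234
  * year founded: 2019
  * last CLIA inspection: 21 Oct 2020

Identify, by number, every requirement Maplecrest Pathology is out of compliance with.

1, 2, 4, 7, 8, 9

1. condition 'performs genetic testing' holds; professional liability coverage $1,475,000 < $1,525,000 → not met
2. CLIA inspection 403 days ago vs limit 365 → not met
3. proficiency testing 46 days ago vs limit 60 → met
4. proficiency testing failures in the past year 1 > 0 → not met
5. condition 'handles select agents' does not hold → requirement n/a → met
6. biosafety cabinet certification 87 days ago vs limit 90 → met
7. open corrective-action items 1 > 0 → not met
8. condition 'performs high-complexity testing' holds; instrument calibration 63 days ago vs limit 60 → not met
9. personnel qualification records absent → not met
Not met: 1, 2, 4, 7, 8, 9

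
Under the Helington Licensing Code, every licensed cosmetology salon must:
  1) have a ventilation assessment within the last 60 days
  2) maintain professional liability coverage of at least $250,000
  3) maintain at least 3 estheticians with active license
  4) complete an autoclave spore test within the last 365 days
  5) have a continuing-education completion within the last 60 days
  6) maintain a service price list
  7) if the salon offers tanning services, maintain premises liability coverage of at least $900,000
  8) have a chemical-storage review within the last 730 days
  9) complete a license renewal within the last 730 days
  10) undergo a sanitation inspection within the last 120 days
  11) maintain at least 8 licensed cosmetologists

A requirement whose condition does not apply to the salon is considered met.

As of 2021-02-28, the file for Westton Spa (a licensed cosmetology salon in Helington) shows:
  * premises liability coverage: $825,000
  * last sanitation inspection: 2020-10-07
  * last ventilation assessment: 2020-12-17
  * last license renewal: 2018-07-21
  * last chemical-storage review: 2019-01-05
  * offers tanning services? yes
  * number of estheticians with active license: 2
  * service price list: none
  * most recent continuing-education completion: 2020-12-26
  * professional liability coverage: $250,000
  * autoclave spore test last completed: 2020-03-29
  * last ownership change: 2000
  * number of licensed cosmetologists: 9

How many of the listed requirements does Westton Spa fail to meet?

8

1. ventilation assessment 73 days ago vs limit 60 → not met
2. professional liability coverage $250,000 ≥ $250,000 → met
3. estheticians with active license 2 < 3 → not met
4. autoclave spore test 336 days ago vs limit 365 → met
5. continuing-education completion 64 days ago vs limit 60 → not met
6. service price list absent → not met
7. condition 'offers tanning services' holds; premises liability coverage $825,000 < $900,000 → not met
8. chemical-storage review 785 days ago vs limit 730 → not met
9. license renewal 953 days ago vs limit 730 → not met
10. sanitation inspection 144 days ago vs limit 120 → not met
11. licensed cosmetologists 9 ≥ 8 → met
Not met: 8 of 11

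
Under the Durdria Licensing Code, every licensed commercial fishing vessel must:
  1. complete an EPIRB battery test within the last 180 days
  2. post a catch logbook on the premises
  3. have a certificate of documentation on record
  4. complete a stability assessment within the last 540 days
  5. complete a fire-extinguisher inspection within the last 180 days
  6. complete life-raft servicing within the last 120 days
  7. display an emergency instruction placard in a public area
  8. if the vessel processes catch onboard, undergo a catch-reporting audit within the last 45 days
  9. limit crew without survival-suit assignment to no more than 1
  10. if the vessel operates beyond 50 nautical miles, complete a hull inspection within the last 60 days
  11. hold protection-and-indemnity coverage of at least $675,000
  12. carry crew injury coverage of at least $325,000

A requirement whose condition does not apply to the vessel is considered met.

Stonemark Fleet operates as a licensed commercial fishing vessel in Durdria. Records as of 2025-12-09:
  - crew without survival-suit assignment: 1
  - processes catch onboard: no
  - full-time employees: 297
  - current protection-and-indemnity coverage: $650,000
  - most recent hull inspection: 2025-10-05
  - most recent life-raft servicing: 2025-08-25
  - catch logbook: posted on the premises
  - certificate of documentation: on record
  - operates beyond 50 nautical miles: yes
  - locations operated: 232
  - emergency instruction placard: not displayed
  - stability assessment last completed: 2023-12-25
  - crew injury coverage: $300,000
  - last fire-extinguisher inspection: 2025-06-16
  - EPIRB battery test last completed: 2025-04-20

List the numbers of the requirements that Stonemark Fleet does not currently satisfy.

1. EPIRB battery test 233 days ago vs limit 180 → not met
2. catch logbook present → met
3. certificate of documentation present → met
4. stability assessment 715 days ago vs limit 540 → not met
5. fire-extinguisher inspection 176 days ago vs limit 180 → met
6. life-raft servicing 106 days ago vs limit 120 → met
7. emergency instruction placard absent → not met
8. condition 'processes catch onboard' does not hold → requirement n/a → met
9. crew without survival-suit assignment 1 ≤ 1 → met
10. condition 'operates beyond 50 nautical miles' holds; hull inspection 65 days ago vs limit 60 → not met
11. protection-and-indemnity coverage $650,000 < $675,000 → not met
12. crew injury coverage $300,000 < $325,000 → not met
Not met: 1, 4, 7, 10, 11, 12

1, 4, 7, 10, 11, 12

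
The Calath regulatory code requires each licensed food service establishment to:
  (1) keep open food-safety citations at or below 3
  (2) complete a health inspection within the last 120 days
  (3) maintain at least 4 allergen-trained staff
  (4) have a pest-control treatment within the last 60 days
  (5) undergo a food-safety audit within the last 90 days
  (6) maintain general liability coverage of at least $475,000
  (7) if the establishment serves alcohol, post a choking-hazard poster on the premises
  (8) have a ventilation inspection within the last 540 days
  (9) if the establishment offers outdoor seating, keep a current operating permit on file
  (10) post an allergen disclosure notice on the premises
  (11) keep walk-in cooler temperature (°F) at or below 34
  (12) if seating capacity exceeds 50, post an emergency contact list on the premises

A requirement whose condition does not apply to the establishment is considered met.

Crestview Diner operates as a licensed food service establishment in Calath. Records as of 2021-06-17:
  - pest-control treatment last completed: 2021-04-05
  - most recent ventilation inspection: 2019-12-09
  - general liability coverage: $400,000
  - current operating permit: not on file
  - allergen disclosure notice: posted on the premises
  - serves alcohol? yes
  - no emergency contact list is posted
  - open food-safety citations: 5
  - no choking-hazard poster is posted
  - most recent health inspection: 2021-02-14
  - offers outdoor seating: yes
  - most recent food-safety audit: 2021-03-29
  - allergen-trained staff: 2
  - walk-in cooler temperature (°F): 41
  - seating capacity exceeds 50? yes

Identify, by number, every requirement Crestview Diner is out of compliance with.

1, 2, 3, 4, 6, 7, 8, 9, 11, 12

1. open food-safety citations 5 > 3 → not met
2. health inspection 123 days ago vs limit 120 → not met
3. allergen-trained staff 2 < 4 → not met
4. pest-control treatment 73 days ago vs limit 60 → not met
5. food-safety audit 80 days ago vs limit 90 → met
6. general liability coverage $400,000 < $475,000 → not met
7. condition 'serves alcohol' holds; choking-hazard poster absent → not met
8. ventilation inspection 556 days ago vs limit 540 → not met
9. condition 'offers outdoor seating' holds; current operating permit absent → not met
10. allergen disclosure notice present → met
11. walk-in cooler temperature (°F) 41 > 34 → not met
12. condition 'seating capacity exceeds 50' holds; emergency contact list absent → not met
Not met: 1, 2, 3, 4, 6, 7, 8, 9, 11, 12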